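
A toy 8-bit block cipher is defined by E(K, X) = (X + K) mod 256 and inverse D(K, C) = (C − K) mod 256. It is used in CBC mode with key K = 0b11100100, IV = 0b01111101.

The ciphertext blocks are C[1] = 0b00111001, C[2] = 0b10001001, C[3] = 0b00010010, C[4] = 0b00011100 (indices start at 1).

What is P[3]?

CBC decryption: P_i = D(K, C_i) ⊕ C_{i−1}, with C_{0} = IV.
P[3]: D(K, 0b00010010) = 0b00101110; 0b00101110 ⊕ 0b10001001 = 0b10100111.

P[3] = 0b10100111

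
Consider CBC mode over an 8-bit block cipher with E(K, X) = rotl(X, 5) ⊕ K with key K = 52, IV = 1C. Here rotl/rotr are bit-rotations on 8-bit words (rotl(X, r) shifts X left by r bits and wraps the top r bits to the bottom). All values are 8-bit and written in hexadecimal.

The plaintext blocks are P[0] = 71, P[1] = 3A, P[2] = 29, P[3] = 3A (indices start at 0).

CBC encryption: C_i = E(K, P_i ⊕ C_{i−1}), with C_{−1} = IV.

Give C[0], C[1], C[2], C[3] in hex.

C[0] = FF, C[1] = EA, C[2] = 2A, C[3] = 50

C[0]: P[0] ⊕ 1C = 6D; E(K, 6D) = FF.
C[1]: P[1] ⊕ FF = C5; E(K, C5) = EA.
C[2]: P[2] ⊕ EA = C3; E(K, C3) = 2A.
C[3]: P[3] ⊕ 2A = 10; E(K, 10) = 50.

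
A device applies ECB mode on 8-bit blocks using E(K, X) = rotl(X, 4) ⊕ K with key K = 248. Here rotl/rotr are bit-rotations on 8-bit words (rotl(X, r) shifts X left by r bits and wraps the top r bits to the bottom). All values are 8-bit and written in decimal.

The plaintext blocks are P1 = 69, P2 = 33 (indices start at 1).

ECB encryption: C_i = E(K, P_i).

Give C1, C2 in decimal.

C1 = 172, C2 = 234

C1: E(K, 69) = 172.
C2: E(K, 33) = 234.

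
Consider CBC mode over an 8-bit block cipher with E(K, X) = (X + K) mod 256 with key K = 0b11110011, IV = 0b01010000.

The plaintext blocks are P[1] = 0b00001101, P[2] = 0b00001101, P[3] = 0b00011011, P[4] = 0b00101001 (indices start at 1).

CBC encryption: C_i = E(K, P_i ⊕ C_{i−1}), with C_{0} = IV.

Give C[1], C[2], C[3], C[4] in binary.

C[1] = 0b01010000, C[2] = 0b01010000, C[3] = 0b00111110, C[4] = 0b00001010

C[1]: P[1] ⊕ 0b01010000 = 0b01011101; E(K, 0b01011101) = 0b01010000.
C[2]: P[2] ⊕ 0b01010000 = 0b01011101; E(K, 0b01011101) = 0b01010000.
C[3]: P[3] ⊕ 0b01010000 = 0b01001011; E(K, 0b01001011) = 0b00111110.
C[4]: P[4] ⊕ 0b00111110 = 0b00010111; E(K, 0b00010111) = 0b00001010.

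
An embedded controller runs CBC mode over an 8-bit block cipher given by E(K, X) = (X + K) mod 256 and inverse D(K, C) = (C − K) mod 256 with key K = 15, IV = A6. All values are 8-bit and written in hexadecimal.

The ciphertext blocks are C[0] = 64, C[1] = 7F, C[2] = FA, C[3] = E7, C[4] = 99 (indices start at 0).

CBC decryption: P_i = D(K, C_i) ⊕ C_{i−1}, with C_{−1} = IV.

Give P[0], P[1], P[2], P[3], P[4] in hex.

P[0]: D(K, 64) = 4F; 4F ⊕ A6 = E9.
P[1]: D(K, 7F) = 6A; 6A ⊕ 64 = 0E.
P[2]: D(K, FA) = E5; E5 ⊕ 7F = 9A.
P[3]: D(K, E7) = D2; D2 ⊕ FA = 28.
P[4]: D(K, 99) = 84; 84 ⊕ E7 = 63.

P[0] = E9, P[1] = 0E, P[2] = 9A, P[3] = 28, P[4] = 63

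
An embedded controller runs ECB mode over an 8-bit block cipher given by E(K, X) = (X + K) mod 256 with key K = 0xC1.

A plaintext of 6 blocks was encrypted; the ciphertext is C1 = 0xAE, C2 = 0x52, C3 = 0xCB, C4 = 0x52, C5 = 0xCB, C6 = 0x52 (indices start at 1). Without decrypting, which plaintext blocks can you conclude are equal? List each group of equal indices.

ECB encrypts each block independently with the same key, so equal ciphertext blocks imply equal plaintext blocks.
C2 = C4 = C6 = 0x52, so P2 = P4 = P6.
C3 = C5 = 0xCB, so P3 = P5.

P2 = P4 = P6; P3 = P5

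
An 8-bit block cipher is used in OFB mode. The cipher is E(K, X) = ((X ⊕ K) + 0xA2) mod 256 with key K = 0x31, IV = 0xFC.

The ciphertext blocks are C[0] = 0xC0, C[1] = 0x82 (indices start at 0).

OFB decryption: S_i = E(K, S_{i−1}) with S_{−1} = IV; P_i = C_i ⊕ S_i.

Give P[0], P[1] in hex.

P[0]: S = E(K, 0xFC) = 0x6F; 0xC0 ⊕ 0x6F = 0xAF.
P[1]: S = E(K, 0x6F) = 0x00; 0x82 ⊕ 0x00 = 0x82.

P[0] = 0xAF, P[1] = 0x82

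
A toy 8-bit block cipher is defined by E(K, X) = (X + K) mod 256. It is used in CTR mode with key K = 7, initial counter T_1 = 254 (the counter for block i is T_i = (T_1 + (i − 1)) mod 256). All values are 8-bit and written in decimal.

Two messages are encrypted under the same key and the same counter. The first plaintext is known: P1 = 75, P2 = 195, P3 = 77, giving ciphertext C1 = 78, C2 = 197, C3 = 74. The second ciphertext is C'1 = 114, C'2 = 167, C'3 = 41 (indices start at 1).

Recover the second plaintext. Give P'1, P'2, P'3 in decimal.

P'1 = 119, P'2 = 161, P'3 = 46

In CTR with a reused counter, both messages share the same keystream S_i, so C_i ⊕ C'_i = P_i ⊕ P'_i and thus P'_i = P_i ⊕ C_i ⊕ C'_i.
P'1: 75 ⊕ 78 ⊕ 114 = 119.
P'2: 195 ⊕ 197 ⊕ 167 = 161.
P'3: 77 ⊕ 74 ⊕ 41 = 46.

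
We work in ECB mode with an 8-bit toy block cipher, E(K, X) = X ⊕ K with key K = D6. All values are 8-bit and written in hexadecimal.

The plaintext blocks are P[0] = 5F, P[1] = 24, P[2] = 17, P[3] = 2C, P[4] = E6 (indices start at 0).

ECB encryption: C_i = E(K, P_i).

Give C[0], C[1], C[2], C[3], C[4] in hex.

C[0] = 89, C[1] = F2, C[2] = C1, C[3] = FA, C[4] = 30

C[0]: E(K, 5F) = 89.
C[1]: E(K, 24) = F2.
C[2]: E(K, 17) = C1.
C[3]: E(K, 2C) = FA.
C[4]: E(K, E6) = 30.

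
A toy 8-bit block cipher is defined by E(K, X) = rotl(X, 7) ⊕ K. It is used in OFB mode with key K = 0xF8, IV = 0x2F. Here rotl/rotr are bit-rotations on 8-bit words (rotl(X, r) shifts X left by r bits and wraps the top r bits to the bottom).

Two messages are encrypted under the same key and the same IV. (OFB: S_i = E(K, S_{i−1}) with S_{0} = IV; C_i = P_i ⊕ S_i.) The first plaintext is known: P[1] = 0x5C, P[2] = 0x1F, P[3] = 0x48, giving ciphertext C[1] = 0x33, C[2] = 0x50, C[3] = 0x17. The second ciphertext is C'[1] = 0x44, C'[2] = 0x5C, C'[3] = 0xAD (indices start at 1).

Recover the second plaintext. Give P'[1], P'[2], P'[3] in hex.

In OFB with a reused IV, both messages share the same keystream S_i, so C_i ⊕ C'_i = P_i ⊕ P'_i and thus P'_i = P_i ⊕ C_i ⊕ C'_i.
P'[1]: 0x5C ⊕ 0x33 ⊕ 0x44 = 0x2B.
P'[2]: 0x1F ⊕ 0x50 ⊕ 0x5C = 0x13.
P'[3]: 0x48 ⊕ 0x17 ⊕ 0xAD = 0xF2.

P'[1] = 0x2B, P'[2] = 0x13, P'[3] = 0xF2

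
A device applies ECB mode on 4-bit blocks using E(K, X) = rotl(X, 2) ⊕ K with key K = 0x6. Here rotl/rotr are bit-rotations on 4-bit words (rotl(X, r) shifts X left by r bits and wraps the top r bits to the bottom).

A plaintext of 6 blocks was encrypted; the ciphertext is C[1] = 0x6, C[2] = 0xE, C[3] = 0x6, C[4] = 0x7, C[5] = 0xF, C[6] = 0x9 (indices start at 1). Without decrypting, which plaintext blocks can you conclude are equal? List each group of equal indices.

ECB encrypts each block independently with the same key, so equal ciphertext blocks imply equal plaintext blocks.
C[1] = C[3] = 0x6, so P[1] = P[3].

P[1] = P[3]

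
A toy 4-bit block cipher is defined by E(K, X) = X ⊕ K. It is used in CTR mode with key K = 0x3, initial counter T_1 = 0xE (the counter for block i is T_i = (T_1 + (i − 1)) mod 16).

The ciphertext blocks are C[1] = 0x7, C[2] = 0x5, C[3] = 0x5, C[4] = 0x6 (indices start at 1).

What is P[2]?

CTR decryption: S_i = E(K, T_i) where T_i is the counter for block i; P_i = C_i ⊕ S_i.
P[2]: T = 0xF, S = E(K, T) = 0xC; 0x5 ⊕ 0xC = 0x9.

P[2] = 0x9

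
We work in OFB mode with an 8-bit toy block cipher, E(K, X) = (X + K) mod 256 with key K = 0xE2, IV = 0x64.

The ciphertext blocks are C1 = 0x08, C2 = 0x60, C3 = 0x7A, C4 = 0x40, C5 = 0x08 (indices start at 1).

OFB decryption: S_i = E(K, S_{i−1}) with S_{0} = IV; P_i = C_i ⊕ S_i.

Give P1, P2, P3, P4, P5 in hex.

P1: S = E(K, 0x64) = 0x46; 0x08 ⊕ 0x46 = 0x4E.
P2: S = E(K, 0x46) = 0x28; 0x60 ⊕ 0x28 = 0x48.
P3: S = E(K, 0x28) = 0x0A; 0x7A ⊕ 0x0A = 0x70.
P4: S = E(K, 0x0A) = 0xEC; 0x40 ⊕ 0xEC = 0xAC.
P5: S = E(K, 0xEC) = 0xCE; 0x08 ⊕ 0xCE = 0xC6.

P1 = 0x4E, P2 = 0x48, P3 = 0x70, P4 = 0xAC, P5 = 0xC6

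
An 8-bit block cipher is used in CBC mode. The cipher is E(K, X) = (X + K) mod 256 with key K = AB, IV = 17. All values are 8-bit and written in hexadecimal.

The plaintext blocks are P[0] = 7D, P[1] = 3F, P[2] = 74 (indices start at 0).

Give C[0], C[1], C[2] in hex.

CBC encryption: C_i = E(K, P_i ⊕ C_{i−1}), with C_{−1} = IV.
C[0]: P[0] ⊕ 17 = 6A; E(K, 6A) = 15.
C[1]: P[1] ⊕ 15 = 2A; E(K, 2A) = D5.
C[2]: P[2] ⊕ D5 = A1; E(K, A1) = 4C.

C[0] = 15, C[1] = D5, C[2] = 4C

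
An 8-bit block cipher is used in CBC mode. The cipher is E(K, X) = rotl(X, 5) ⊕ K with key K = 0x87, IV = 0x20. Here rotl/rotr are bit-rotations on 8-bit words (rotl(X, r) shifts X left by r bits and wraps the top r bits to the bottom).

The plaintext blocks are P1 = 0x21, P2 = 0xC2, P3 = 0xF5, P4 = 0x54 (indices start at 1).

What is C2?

C2 = 0x2B

CBC encryption: C_i = E(K, P_i ⊕ C_{i−1}), with C_{0} = IV.
C1: P1 ⊕ 0x20 = 0x01; E(K, 0x01) = 0xA7.
C2: P2 ⊕ 0xA7 = 0x65; E(K, 0x65) = 0x2B.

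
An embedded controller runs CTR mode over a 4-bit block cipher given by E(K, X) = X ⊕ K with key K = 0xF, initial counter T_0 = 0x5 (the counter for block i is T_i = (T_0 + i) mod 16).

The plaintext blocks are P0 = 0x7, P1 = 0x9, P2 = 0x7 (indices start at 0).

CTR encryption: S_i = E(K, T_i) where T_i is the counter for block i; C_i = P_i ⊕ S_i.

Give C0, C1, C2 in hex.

C0 = 0xD, C1 = 0x0, C2 = 0xF

C0: T = 0x5, S = E(K, T) = 0xA; 0x7 ⊕ 0xA = 0xD.
C1: T = 0x6, S = E(K, T) = 0x9; 0x9 ⊕ 0x9 = 0x0.
C2: T = 0x7, S = E(K, T) = 0x8; 0x7 ⊕ 0x8 = 0xF.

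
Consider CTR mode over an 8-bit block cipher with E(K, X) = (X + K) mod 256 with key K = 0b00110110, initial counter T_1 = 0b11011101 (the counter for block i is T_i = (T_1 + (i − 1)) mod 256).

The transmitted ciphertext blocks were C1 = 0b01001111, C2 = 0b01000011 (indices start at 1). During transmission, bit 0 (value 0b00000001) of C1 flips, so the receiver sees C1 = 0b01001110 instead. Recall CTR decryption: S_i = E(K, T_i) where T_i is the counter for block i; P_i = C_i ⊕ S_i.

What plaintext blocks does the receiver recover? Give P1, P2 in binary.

Only C1 changed, to 0b01001110. In CTR, a change in C_i flips the same bit in P_i only; the keystream is unaffected. Decrypting the received ciphertext:
P1: T = 0b11011101, S = E(K, T) = 0b00010011; 0b01001110 ⊕ 0b00010011 = 0b01011101.
P2: T = 0b11011110, S = E(K, T) = 0b00010100; 0b01000011 ⊕ 0b00010100 = 0b01010111.
Blocks that differ from the original plaintext: P1.

P1 = 0b01011101, P2 = 0b01010111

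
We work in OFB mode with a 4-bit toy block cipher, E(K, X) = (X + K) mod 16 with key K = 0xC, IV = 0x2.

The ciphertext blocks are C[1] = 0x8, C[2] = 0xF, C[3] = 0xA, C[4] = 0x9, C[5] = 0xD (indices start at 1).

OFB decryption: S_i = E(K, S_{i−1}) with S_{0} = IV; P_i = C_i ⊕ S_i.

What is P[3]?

P[3] = 0xC

P[1]: S = E(K, 0x2) = 0xE; 0x8 ⊕ 0xE = 0x6.
P[2]: S = E(K, 0xE) = 0xA; 0xF ⊕ 0xA = 0x5.
P[3]: S = E(K, 0xA) = 0x6; 0xA ⊕ 0x6 = 0xC.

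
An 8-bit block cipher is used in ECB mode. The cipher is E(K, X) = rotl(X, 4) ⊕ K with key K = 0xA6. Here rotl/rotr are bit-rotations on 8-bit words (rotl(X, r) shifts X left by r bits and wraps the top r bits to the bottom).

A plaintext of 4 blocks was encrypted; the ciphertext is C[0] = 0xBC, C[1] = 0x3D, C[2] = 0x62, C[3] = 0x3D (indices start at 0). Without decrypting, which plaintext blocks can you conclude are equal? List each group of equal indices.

ECB encrypts each block independently with the same key, so equal ciphertext blocks imply equal plaintext blocks.
C[1] = C[3] = 0x3D, so P[1] = P[3].

P[1] = P[3]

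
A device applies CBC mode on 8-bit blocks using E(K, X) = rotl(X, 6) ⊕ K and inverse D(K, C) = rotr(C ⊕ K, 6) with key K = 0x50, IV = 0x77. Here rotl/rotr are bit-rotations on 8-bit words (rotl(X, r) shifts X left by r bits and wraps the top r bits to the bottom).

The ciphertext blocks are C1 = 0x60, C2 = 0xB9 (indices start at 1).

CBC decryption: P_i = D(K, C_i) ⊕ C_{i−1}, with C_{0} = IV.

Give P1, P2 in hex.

P1: D(K, 0x60) = 0xC0; 0xC0 ⊕ 0x77 = 0xB7.
P2: D(K, 0xB9) = 0xA7; 0xA7 ⊕ 0x60 = 0xC7.

P1 = 0xB7, P2 = 0xC7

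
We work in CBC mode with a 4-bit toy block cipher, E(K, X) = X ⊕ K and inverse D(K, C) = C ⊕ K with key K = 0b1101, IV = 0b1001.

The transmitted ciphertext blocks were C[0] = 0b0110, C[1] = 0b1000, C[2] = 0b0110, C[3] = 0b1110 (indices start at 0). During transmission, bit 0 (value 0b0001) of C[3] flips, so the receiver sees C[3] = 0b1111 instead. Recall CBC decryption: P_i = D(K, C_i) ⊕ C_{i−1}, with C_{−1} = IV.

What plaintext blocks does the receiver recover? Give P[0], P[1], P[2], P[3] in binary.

P[0] = 0b0010, P[1] = 0b0011, P[2] = 0b0011, P[3] = 0b0100

Only C[3] changed, to 0b1111. In CBC, a change in C_i garbles P_i and flips the same bit in P_{i+1}. Decrypting the received ciphertext:
P[0]: D(K, 0b0110) = 0b1011; 0b1011 ⊕ 0b1001 = 0b0010.
P[1]: D(K, 0b1000) = 0b0101; 0b0101 ⊕ 0b0110 = 0b0011.
P[2]: D(K, 0b0110) = 0b1011; 0b1011 ⊕ 0b1000 = 0b0011.
P[3]: D(K, 0b1111) = 0b0010; 0b0010 ⊕ 0b0110 = 0b0100.
Blocks that differ from the original plaintext: P[3].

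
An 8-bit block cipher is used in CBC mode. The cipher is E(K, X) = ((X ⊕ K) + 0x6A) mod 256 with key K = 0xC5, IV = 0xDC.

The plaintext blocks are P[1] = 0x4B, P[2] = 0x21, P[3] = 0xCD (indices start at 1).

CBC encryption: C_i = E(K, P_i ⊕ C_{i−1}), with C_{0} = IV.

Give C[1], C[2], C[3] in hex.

C[1]: P[1] ⊕ 0xDC = 0x97; E(K, 0x97) = 0xBC.
C[2]: P[2] ⊕ 0xBC = 0x9D; E(K, 0x9D) = 0xC2.
C[3]: P[3] ⊕ 0xC2 = 0x0F; E(K, 0x0F) = 0x34.

C[1] = 0xBC, C[2] = 0xC2, C[3] = 0x34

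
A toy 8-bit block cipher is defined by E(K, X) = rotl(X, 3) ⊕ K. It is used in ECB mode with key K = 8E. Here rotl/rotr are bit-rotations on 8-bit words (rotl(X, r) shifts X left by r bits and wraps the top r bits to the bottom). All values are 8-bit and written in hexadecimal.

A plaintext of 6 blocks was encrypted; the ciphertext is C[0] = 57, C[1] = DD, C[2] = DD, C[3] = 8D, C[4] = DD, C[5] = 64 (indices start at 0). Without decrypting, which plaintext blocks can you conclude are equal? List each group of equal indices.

P[1] = P[2] = P[4]

ECB encrypts each block independently with the same key, so equal ciphertext blocks imply equal plaintext blocks.
C[1] = C[2] = C[4] = DD, so P[1] = P[2] = P[4].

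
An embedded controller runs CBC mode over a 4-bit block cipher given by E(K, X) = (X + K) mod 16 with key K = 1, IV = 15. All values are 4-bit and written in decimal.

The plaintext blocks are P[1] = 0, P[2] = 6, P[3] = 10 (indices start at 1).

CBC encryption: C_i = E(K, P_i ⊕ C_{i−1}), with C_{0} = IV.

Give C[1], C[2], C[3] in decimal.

C[1] = 0, C[2] = 7, C[3] = 14

C[1]: P[1] ⊕ 15 = 15; E(K, 15) = 0.
C[2]: P[2] ⊕ 0 = 6; E(K, 6) = 7.
C[3]: P[3] ⊕ 7 = 13; E(K, 13) = 14.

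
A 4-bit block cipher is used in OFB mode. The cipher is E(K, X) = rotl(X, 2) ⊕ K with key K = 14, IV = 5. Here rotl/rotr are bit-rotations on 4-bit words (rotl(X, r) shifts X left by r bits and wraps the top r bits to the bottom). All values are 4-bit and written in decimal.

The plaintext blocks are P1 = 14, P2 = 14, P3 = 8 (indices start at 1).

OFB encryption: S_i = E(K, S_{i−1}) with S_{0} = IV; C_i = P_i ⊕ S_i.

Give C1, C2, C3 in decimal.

C1: S = E(K, 5) = 11; 14 ⊕ 11 = 5.
C2: S = E(K, 11) = 0; 14 ⊕ 0 = 14.
C3: S = E(K, 0) = 14; 8 ⊕ 14 = 6.

C1 = 5, C2 = 14, C3 = 6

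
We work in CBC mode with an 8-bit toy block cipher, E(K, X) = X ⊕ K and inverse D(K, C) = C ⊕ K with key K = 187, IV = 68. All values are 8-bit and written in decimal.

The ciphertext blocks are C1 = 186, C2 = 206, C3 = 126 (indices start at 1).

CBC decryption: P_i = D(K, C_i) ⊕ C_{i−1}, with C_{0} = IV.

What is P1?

P1: D(K, 186) = 1; 1 ⊕ 68 = 69.

P1 = 69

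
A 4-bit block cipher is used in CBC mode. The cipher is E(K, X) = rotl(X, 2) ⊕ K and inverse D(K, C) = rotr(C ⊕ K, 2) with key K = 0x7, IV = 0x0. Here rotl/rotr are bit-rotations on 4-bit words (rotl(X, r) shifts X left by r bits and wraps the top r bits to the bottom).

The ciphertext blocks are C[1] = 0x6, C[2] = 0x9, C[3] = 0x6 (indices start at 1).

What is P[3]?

P[3] = 0xD

CBC decryption: P_i = D(K, C_i) ⊕ C_{i−1}, with C_{0} = IV.
P[3]: D(K, 0x6) = 0x4; 0x4 ⊕ 0x9 = 0xD.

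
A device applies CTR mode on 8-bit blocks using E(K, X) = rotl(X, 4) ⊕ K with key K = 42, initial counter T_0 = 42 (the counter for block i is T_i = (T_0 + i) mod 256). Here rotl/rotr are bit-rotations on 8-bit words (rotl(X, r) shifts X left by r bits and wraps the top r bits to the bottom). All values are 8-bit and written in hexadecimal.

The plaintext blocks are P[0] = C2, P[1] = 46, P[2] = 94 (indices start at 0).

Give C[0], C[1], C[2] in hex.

CTR encryption: S_i = E(K, T_i) where T_i is the counter for block i; C_i = P_i ⊕ S_i.
C[0]: T = 42, S = E(K, T) = 66; C2 ⊕ 66 = A4.
C[1]: T = 43, S = E(K, T) = 76; 46 ⊕ 76 = 30.
C[2]: T = 44, S = E(K, T) = 06; 94 ⊕ 06 = 92.

C[0] = A4, C[1] = 30, C[2] = 92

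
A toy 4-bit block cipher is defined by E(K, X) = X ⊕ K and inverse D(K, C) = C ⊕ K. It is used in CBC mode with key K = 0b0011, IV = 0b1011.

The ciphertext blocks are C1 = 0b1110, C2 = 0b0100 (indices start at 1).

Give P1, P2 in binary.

P1 = 0b0110, P2 = 0b1001

CBC decryption: P_i = D(K, C_i) ⊕ C_{i−1}, with C_{0} = IV.
P1: D(K, 0b1110) = 0b1101; 0b1101 ⊕ 0b1011 = 0b0110.
P2: D(K, 0b0100) = 0b0111; 0b0111 ⊕ 0b1110 = 0b1001.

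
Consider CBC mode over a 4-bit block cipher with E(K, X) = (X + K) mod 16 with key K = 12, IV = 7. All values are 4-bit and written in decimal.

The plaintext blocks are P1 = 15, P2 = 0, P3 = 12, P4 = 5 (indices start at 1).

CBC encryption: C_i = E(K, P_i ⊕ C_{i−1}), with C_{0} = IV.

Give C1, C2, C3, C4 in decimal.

C1: P1 ⊕ 7 = 8; E(K, 8) = 4.
C2: P2 ⊕ 4 = 4; E(K, 4) = 0.
C3: P3 ⊕ 0 = 12; E(K, 12) = 8.
C4: P4 ⊕ 8 = 13; E(K, 13) = 9.

C1 = 4, C2 = 0, C3 = 8, C4 = 9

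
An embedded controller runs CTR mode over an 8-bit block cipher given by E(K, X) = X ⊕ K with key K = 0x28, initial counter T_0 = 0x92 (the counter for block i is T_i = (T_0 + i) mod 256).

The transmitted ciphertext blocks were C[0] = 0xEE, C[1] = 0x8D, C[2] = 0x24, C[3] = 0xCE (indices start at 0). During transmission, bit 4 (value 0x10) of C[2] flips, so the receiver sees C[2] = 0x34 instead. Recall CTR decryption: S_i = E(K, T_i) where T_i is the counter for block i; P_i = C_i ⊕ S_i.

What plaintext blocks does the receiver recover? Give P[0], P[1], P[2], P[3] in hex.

P[0] = 0x54, P[1] = 0x36, P[2] = 0x88, P[3] = 0x73

Only C[2] changed, to 0x34. In CTR, a change in C_i flips the same bit in P_i only; the keystream is unaffected. Decrypting the received ciphertext:
P[0]: T = 0x92, S = E(K, T) = 0xBA; 0xEE ⊕ 0xBA = 0x54.
P[1]: T = 0x93, S = E(K, T) = 0xBB; 0x8D ⊕ 0xBB = 0x36.
P[2]: T = 0x94, S = E(K, T) = 0xBC; 0x34 ⊕ 0xBC = 0x88.
P[3]: T = 0x95, S = E(K, T) = 0xBD; 0xCE ⊕ 0xBD = 0x73.
Blocks that differ from the original plaintext: P[2].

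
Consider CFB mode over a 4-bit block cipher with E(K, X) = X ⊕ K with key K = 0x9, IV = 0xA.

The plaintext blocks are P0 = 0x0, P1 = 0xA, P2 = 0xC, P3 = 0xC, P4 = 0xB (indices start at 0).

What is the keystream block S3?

0xC

CFB encryption: C_i = P_i ⊕ E(K, C_{i−1}), with C_{−1} = IV.
C0: E(K, 0xA) = 0x3; 0x0 ⊕ 0x3 = 0x3.
C1: E(K, 0x3) = 0xA; 0xA ⊕ 0xA = 0x0.
C2: E(K, 0x0) = 0x9; 0xC ⊕ 0x9 = 0x5.
C3: E(K, 0x5) = 0xC; 0xC ⊕ 0xC = 0x0.
So S3 = 0xC.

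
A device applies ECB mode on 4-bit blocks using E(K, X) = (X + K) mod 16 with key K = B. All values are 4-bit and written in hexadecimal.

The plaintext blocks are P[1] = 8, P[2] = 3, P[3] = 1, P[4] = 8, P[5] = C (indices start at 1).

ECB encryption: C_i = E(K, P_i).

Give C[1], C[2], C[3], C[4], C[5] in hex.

C[1] = 3, C[2] = E, C[3] = C, C[4] = 3, C[5] = 7

C[1]: E(K, 8) = 3.
C[2]: E(K, 3) = E.
C[3]: E(K, 1) = C.
C[4]: E(K, 8) = 3.
C[5]: E(K, C) = 7.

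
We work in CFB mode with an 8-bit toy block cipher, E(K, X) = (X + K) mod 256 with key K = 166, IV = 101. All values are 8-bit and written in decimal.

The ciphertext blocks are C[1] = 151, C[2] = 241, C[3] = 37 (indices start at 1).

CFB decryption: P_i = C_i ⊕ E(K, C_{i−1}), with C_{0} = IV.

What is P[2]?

P[2]: E(K, 151) = 61; 241 ⊕ 61 = 204.

P[2] = 204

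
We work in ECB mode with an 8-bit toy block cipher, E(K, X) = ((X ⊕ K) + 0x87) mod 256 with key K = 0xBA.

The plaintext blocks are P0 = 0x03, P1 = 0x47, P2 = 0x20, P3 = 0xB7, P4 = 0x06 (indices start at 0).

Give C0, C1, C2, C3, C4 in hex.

C0 = 0x40, C1 = 0x84, C2 = 0x21, C3 = 0x94, C4 = 0x43

ECB encryption: C_i = E(K, P_i).
C0: E(K, 0x03) = 0x40.
C1: E(K, 0x47) = 0x84.
C2: E(K, 0x20) = 0x21.
C3: E(K, 0xB7) = 0x94.
C4: E(K, 0x06) = 0x43.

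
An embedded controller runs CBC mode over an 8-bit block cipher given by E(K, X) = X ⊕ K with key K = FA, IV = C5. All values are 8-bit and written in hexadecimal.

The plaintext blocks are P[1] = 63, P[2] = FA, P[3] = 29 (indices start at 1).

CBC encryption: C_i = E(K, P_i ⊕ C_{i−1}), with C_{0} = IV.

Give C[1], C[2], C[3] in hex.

C[1]: P[1] ⊕ C5 = A6; E(K, A6) = 5C.
C[2]: P[2] ⊕ 5C = A6; E(K, A6) = 5C.
C[3]: P[3] ⊕ 5C = 75; E(K, 75) = 8F.

C[1] = 5C, C[2] = 5C, C[3] = 8F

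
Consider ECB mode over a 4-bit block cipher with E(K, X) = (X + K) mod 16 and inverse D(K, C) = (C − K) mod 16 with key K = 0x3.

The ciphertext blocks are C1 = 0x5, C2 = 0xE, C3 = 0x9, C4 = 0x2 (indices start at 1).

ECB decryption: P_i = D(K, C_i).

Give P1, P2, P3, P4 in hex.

P1 = 0x2, P2 = 0xB, P3 = 0x6, P4 = 0xF

P1: D(K, 0x5) = 0x2.
P2: D(K, 0xE) = 0xB.
P3: D(K, 0x9) = 0x6.
P4: D(K, 0x2) = 0xF.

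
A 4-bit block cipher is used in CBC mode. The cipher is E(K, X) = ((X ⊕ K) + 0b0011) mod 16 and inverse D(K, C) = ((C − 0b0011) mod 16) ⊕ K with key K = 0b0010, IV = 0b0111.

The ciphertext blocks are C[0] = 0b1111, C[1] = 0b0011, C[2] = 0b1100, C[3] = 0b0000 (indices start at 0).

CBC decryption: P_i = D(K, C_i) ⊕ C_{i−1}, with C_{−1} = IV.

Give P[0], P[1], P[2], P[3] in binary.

P[0]: D(K, 0b1111) = 0b1110; 0b1110 ⊕ 0b0111 = 0b1001.
P[1]: D(K, 0b0011) = 0b0010; 0b0010 ⊕ 0b1111 = 0b1101.
P[2]: D(K, 0b1100) = 0b1011; 0b1011 ⊕ 0b0011 = 0b1000.
P[3]: D(K, 0b0000) = 0b1111; 0b1111 ⊕ 0b1100 = 0b0011.

P[0] = 0b1001, P[1] = 0b1101, P[2] = 0b1000, P[3] = 0b0011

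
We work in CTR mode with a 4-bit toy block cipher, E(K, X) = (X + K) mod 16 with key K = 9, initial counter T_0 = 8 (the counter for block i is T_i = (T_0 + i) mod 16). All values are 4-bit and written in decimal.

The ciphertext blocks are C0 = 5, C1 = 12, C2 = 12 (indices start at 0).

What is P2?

CTR decryption: S_i = E(K, T_i) where T_i is the counter for block i; P_i = C_i ⊕ S_i.
P2: T = 10, S = E(K, T) = 3; 12 ⊕ 3 = 15.

P2 = 15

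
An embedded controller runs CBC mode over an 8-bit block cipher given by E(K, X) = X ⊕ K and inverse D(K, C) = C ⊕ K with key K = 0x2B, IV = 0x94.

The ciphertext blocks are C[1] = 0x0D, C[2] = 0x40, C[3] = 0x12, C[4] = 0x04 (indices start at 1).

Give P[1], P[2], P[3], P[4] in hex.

P[1] = 0xB2, P[2] = 0x66, P[3] = 0x79, P[4] = 0x3D

CBC decryption: P_i = D(K, C_i) ⊕ C_{i−1}, with C_{0} = IV.
P[1]: D(K, 0x0D) = 0x26; 0x26 ⊕ 0x94 = 0xB2.
P[2]: D(K, 0x40) = 0x6B; 0x6B ⊕ 0x0D = 0x66.
P[3]: D(K, 0x12) = 0x39; 0x39 ⊕ 0x40 = 0x79.
P[4]: D(K, 0x04) = 0x2F; 0x2F ⊕ 0x12 = 0x3D.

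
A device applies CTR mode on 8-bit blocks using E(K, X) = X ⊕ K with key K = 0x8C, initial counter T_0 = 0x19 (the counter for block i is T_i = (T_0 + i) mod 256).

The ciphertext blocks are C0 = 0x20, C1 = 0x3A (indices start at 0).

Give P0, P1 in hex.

CTR decryption: S_i = E(K, T_i) where T_i is the counter for block i; P_i = C_i ⊕ S_i.
P0: T = 0x19, S = E(K, T) = 0x95; 0x20 ⊕ 0x95 = 0xB5.
P1: T = 0x1A, S = E(K, T) = 0x96; 0x3A ⊕ 0x96 = 0xAC.

P0 = 0xB5, P1 = 0xAC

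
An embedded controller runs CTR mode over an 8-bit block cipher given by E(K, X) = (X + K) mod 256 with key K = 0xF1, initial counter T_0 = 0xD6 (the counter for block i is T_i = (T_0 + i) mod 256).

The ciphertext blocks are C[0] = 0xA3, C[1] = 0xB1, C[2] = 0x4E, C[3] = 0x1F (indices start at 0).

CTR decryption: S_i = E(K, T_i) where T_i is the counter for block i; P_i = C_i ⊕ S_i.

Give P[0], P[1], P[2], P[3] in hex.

P[0]: T = 0xD6, S = E(K, T) = 0xC7; 0xA3 ⊕ 0xC7 = 0x64.
P[1]: T = 0xD7, S = E(K, T) = 0xC8; 0xB1 ⊕ 0xC8 = 0x79.
P[2]: T = 0xD8, S = E(K, T) = 0xC9; 0x4E ⊕ 0xC9 = 0x87.
P[3]: T = 0xD9, S = E(K, T) = 0xCA; 0x1F ⊕ 0xCA = 0xD5.

P[0] = 0x64, P[1] = 0x79, P[2] = 0x87, P[3] = 0xD5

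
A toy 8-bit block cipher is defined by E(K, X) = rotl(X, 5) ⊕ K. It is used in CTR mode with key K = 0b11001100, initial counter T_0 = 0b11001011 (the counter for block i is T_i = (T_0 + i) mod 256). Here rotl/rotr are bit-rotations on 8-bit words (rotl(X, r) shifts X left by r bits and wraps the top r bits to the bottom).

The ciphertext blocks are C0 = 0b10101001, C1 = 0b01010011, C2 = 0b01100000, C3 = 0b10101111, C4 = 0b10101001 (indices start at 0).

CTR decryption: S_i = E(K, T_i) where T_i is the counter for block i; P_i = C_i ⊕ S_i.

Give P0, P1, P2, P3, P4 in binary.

P0 = 0b00011100, P1 = 0b00000110, P2 = 0b00010101, P3 = 0b10111010, P4 = 0b10011100

P0: T = 0b11001011, S = E(K, T) = 0b10110101; 0b10101001 ⊕ 0b10110101 = 0b00011100.
P1: T = 0b11001100, S = E(K, T) = 0b01010101; 0b01010011 ⊕ 0b01010101 = 0b00000110.
P2: T = 0b11001101, S = E(K, T) = 0b01110101; 0b01100000 ⊕ 0b01110101 = 0b00010101.
P3: T = 0b11001110, S = E(K, T) = 0b00010101; 0b10101111 ⊕ 0b00010101 = 0b10111010.
P4: T = 0b11001111, S = E(K, T) = 0b00110101; 0b10101001 ⊕ 0b00110101 = 0b10011100.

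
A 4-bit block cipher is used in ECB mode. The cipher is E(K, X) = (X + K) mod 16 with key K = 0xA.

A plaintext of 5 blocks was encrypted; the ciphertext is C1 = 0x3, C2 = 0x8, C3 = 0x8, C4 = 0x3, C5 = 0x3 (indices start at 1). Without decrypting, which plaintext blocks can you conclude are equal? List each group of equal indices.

ECB encrypts each block independently with the same key, so equal ciphertext blocks imply equal plaintext blocks.
C1 = C4 = C5 = 0x3, so P1 = P4 = P5.
C2 = C3 = 0x8, so P2 = P3.

P1 = P4 = P5; P2 = P3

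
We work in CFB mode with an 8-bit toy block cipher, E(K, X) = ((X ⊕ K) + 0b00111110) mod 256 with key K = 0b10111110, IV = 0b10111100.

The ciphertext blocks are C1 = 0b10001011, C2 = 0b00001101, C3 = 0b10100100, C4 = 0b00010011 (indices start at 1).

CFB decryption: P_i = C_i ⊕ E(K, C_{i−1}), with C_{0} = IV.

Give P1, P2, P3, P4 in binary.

P1 = 0b11001011, P2 = 0b01111110, P3 = 0b01010101, P4 = 0b01001011

P1: E(K, 0b10111100) = 0b01000000; 0b10001011 ⊕ 0b01000000 = 0b11001011.
P2: E(K, 0b10001011) = 0b01110011; 0b00001101 ⊕ 0b01110011 = 0b01111110.
P3: E(K, 0b00001101) = 0b11110001; 0b10100100 ⊕ 0b11110001 = 0b01010101.
P4: E(K, 0b10100100) = 0b01011000; 0b00010011 ⊕ 0b01011000 = 0b01001011.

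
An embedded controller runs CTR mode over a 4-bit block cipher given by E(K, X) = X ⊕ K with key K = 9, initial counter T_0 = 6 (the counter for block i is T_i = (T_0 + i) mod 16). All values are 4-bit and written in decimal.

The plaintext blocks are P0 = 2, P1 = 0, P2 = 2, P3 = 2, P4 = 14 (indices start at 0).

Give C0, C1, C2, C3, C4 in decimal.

CTR encryption: S_i = E(K, T_i) where T_i is the counter for block i; C_i = P_i ⊕ S_i.
C0: T = 6, S = E(K, T) = 15; 2 ⊕ 15 = 13.
C1: T = 7, S = E(K, T) = 14; 0 ⊕ 14 = 14.
C2: T = 8, S = E(K, T) = 1; 2 ⊕ 1 = 3.
C3: T = 9, S = E(K, T) = 0; 2 ⊕ 0 = 2.
C4: T = 10, S = E(K, T) = 3; 14 ⊕ 3 = 13.

C0 = 13, C1 = 14, C2 = 3, C3 = 2, C4 = 13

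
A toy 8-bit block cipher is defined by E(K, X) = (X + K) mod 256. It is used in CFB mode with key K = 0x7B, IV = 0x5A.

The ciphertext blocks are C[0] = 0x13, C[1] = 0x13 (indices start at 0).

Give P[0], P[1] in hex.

CFB decryption: P_i = C_i ⊕ E(K, C_{i−1}), with C_{−1} = IV.
P[0]: E(K, 0x5A) = 0xD5; 0x13 ⊕ 0xD5 = 0xC6.
P[1]: E(K, 0x13) = 0x8E; 0x13 ⊕ 0x8E = 0x9D.

P[0] = 0xC6, P[1] = 0x9D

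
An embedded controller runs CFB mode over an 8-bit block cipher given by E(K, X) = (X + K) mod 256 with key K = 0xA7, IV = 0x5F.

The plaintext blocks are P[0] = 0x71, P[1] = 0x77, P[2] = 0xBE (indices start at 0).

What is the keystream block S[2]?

CFB encryption: C_i = P_i ⊕ E(K, C_{i−1}), with C_{−1} = IV.
C[0]: E(K, 0x5F) = 0x06; 0x71 ⊕ 0x06 = 0x77.
C[1]: E(K, 0x77) = 0x1E; 0x77 ⊕ 0x1E = 0x69.
C[2]: E(K, 0x69) = 0x10; 0xBE ⊕ 0x10 = 0xAE.
So S[2] = 0x10.

0x10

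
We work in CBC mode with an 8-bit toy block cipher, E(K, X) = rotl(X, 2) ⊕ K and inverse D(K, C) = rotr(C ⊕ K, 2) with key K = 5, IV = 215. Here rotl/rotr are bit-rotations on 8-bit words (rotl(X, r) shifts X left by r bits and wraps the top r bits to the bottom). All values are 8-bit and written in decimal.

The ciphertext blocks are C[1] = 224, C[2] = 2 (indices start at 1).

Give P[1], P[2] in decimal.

P[1] = 174, P[2] = 33

CBC decryption: P_i = D(K, C_i) ⊕ C_{i−1}, with C_{0} = IV.
P[1]: D(K, 224) = 121; 121 ⊕ 215 = 174.
P[2]: D(K, 2) = 193; 193 ⊕ 224 = 33.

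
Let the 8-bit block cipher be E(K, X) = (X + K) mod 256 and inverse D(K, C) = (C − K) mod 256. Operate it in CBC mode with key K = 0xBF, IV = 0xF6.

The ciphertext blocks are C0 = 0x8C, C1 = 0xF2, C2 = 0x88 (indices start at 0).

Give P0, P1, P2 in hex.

P0 = 0x3B, P1 = 0xBF, P2 = 0x3B

CBC decryption: P_i = D(K, C_i) ⊕ C_{i−1}, with C_{−1} = IV.
P0: D(K, 0x8C) = 0xCD; 0xCD ⊕ 0xF6 = 0x3B.
P1: D(K, 0xF2) = 0x33; 0x33 ⊕ 0x8C = 0xBF.
P2: D(K, 0x88) = 0xC9; 0xC9 ⊕ 0xF2 = 0x3B.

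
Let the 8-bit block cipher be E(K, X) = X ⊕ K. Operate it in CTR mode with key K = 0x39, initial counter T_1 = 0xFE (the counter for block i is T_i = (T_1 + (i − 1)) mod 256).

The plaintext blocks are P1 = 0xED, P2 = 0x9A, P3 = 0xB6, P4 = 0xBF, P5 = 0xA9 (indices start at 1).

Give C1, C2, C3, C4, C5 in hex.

C1 = 0x2A, C2 = 0x5C, C3 = 0x8F, C4 = 0x87, C5 = 0x92

CTR encryption: S_i = E(K, T_i) where T_i is the counter for block i; C_i = P_i ⊕ S_i.
C1: T = 0xFE, S = E(K, T) = 0xC7; 0xED ⊕ 0xC7 = 0x2A.
C2: T = 0xFF, S = E(K, T) = 0xC6; 0x9A ⊕ 0xC6 = 0x5C.
C3: T = 0x00, S = E(K, T) = 0x39; 0xB6 ⊕ 0x39 = 0x8F.
C4: T = 0x01, S = E(K, T) = 0x38; 0xBF ⊕ 0x38 = 0x87.
C5: T = 0x02, S = E(K, T) = 0x3B; 0xA9 ⊕ 0x3B = 0x92.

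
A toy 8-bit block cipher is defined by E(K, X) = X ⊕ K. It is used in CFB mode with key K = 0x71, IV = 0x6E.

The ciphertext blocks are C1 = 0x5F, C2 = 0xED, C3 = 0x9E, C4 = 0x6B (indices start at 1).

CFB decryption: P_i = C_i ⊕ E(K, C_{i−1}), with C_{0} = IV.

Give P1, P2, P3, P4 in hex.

P1: E(K, 0x6E) = 0x1F; 0x5F ⊕ 0x1F = 0x40.
P2: E(K, 0x5F) = 0x2E; 0xED ⊕ 0x2E = 0xC3.
P3: E(K, 0xED) = 0x9C; 0x9E ⊕ 0x9C = 0x02.
P4: E(K, 0x9E) = 0xEF; 0x6B ⊕ 0xEF = 0x84.

P1 = 0x40, P2 = 0xC3, P3 = 0x02, P4 = 0x84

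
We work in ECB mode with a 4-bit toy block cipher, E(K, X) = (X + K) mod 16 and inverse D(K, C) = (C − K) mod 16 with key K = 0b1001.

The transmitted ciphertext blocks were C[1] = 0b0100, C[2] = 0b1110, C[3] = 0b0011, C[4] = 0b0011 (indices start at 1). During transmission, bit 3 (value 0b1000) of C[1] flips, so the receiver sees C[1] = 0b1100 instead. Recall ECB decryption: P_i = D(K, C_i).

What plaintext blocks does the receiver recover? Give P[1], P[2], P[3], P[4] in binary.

Only C[1] changed, to 0b1100. In ECB, a change in C_i affects only P_i. Decrypting the received ciphertext:
P[1]: D(K, 0b1100) = 0b0011.
P[2]: D(K, 0b1110) = 0b0101.
P[3]: D(K, 0b0011) = 0b1010.
P[4]: D(K, 0b0011) = 0b1010.
Blocks that differ from the original plaintext: P[1].

P[1] = 0b0011, P[2] = 0b0101, P[3] = 0b1010, P[4] = 0b1010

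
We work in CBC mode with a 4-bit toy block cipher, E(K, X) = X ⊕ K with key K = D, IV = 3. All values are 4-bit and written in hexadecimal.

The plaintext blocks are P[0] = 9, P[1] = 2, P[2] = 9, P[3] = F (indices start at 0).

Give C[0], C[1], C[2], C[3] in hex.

C[0] = 7, C[1] = 8, C[2] = C, C[3] = E

CBC encryption: C_i = E(K, P_i ⊕ C_{i−1}), with C_{−1} = IV.
C[0]: P[0] ⊕ 3 = A; E(K, A) = 7.
C[1]: P[1] ⊕ 7 = 5; E(K, 5) = 8.
C[2]: P[2] ⊕ 8 = 1; E(K, 1) = C.
C[3]: P[3] ⊕ C = 3; E(K, 3) = E.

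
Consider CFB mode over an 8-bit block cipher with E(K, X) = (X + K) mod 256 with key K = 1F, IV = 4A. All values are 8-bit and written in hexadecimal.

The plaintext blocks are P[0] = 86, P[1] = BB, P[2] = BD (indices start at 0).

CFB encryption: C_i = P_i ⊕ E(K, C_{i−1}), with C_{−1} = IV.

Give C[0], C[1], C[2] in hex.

C[0]: E(K, 4A) = 69; 86 ⊕ 69 = EF.
C[1]: E(K, EF) = 0E; BB ⊕ 0E = B5.
C[2]: E(K, B5) = D4; BD ⊕ D4 = 69.

C[0] = EF, C[1] = B5, C[2] = 69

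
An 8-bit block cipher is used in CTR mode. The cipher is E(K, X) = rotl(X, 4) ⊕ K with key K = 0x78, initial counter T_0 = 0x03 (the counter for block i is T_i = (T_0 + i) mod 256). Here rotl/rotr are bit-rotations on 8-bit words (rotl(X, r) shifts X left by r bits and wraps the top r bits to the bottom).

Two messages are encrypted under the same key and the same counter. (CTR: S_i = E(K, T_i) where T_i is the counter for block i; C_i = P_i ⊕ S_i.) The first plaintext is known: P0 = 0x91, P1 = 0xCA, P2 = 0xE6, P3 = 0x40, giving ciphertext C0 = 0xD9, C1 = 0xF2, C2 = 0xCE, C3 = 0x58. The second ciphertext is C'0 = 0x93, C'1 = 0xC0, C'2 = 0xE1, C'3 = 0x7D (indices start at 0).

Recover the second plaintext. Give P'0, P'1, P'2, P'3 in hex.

P'0 = 0xDB, P'1 = 0xF8, P'2 = 0xC9, P'3 = 0x65

In CTR with a reused counter, both messages share the same keystream S_i, so C_i ⊕ C'_i = P_i ⊕ P'_i and thus P'_i = P_i ⊕ C_i ⊕ C'_i.
P'0: 0x91 ⊕ 0xD9 ⊕ 0x93 = 0xDB.
P'1: 0xCA ⊕ 0xF2 ⊕ 0xC0 = 0xF8.
P'2: 0xE6 ⊕ 0xCE ⊕ 0xE1 = 0xC9.
P'3: 0x40 ⊕ 0x58 ⊕ 0x7D = 0x65.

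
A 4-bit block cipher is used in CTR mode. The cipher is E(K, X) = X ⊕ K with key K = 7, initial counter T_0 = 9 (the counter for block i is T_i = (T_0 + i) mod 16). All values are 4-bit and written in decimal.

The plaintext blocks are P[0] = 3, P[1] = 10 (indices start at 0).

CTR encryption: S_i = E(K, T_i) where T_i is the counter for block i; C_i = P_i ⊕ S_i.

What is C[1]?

C[0]: T = 9, S = E(K, T) = 14; 3 ⊕ 14 = 13.
C[1]: T = 10, S = E(K, T) = 13; 10 ⊕ 13 = 7.

C[1] = 7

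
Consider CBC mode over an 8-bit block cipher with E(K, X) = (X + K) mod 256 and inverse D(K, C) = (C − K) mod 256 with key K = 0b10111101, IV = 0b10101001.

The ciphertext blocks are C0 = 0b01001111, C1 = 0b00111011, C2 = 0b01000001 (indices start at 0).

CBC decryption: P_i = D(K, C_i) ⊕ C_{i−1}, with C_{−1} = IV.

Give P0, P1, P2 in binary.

P0 = 0b00111011, P1 = 0b00110001, P2 = 0b10111111

P0: D(K, 0b01001111) = 0b10010010; 0b10010010 ⊕ 0b10101001 = 0b00111011.
P1: D(K, 0b00111011) = 0b01111110; 0b01111110 ⊕ 0b01001111 = 0b00110001.
P2: D(K, 0b01000001) = 0b10000100; 0b10000100 ⊕ 0b00111011 = 0b10111111.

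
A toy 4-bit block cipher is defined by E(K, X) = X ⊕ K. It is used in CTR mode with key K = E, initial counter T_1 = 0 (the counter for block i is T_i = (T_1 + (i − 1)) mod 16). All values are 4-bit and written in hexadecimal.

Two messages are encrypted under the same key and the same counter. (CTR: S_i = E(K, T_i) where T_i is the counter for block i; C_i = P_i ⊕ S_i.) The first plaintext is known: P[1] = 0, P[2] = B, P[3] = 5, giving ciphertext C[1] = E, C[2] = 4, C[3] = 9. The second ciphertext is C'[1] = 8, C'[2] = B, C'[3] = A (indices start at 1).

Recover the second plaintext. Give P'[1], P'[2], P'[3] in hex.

P'[1] = 6, P'[2] = 4, P'[3] = 6

In CTR with a reused counter, both messages share the same keystream S_i, so C_i ⊕ C'_i = P_i ⊕ P'_i and thus P'_i = P_i ⊕ C_i ⊕ C'_i.
P'[1]: 0 ⊕ E ⊕ 8 = 6.
P'[2]: B ⊕ 4 ⊕ B = 4.
P'[3]: 5 ⊕ 9 ⊕ A = 6.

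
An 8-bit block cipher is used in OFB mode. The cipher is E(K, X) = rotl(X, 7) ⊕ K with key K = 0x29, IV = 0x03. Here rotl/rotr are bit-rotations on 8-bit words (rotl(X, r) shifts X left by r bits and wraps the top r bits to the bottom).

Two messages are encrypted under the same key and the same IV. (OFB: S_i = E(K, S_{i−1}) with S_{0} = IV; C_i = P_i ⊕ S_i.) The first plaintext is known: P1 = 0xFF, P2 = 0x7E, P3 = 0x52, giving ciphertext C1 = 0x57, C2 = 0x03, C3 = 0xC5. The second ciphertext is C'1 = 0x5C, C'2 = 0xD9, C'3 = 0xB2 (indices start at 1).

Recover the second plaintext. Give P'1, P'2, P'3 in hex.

P'1 = 0xF4, P'2 = 0xA4, P'3 = 0x25

In OFB with a reused IV, both messages share the same keystream S_i, so C_i ⊕ C'_i = P_i ⊕ P'_i and thus P'_i = P_i ⊕ C_i ⊕ C'_i.
P'1: 0xFF ⊕ 0x57 ⊕ 0x5C = 0xF4.
P'2: 0x7E ⊕ 0x03 ⊕ 0xD9 = 0xA4.
P'3: 0x52 ⊕ 0xC5 ⊕ 0xB2 = 0x25.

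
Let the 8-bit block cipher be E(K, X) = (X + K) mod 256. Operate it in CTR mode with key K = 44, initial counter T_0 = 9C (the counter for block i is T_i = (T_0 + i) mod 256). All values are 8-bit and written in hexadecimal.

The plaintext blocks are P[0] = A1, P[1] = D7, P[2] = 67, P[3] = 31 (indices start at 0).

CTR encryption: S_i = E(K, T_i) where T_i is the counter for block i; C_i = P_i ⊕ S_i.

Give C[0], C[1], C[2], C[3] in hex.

C[0]: T = 9C, S = E(K, T) = E0; A1 ⊕ E0 = 41.
C[1]: T = 9D, S = E(K, T) = E1; D7 ⊕ E1 = 36.
C[2]: T = 9E, S = E(K, T) = E2; 67 ⊕ E2 = 85.
C[3]: T = 9F, S = E(K, T) = E3; 31 ⊕ E3 = D2.

C[0] = 41, C[1] = 36, C[2] = 85, C[3] = D2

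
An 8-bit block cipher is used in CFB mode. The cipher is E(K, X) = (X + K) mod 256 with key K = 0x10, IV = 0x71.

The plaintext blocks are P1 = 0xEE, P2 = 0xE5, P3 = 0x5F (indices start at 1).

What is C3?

CFB encryption: C_i = P_i ⊕ E(K, C_{i−1}), with C_{0} = IV.
C1: E(K, 0x71) = 0x81; 0xEE ⊕ 0x81 = 0x6F.
C2: E(K, 0x6F) = 0x7F; 0xE5 ⊕ 0x7F = 0x9A.
C3: E(K, 0x9A) = 0xAA; 0x5F ⊕ 0xAA = 0xF5.

C3 = 0xF5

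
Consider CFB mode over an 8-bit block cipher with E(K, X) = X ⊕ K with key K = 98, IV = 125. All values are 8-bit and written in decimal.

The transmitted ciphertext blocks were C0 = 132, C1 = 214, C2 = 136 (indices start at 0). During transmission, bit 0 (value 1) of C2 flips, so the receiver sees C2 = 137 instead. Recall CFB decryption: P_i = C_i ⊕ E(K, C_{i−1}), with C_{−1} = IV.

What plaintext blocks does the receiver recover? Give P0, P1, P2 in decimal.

Only C2 changed, to 137. In CFB, a change in C_i flips the same bit in P_i and garbles P_{i+1}. Decrypting the received ciphertext:
P0: E(K, 125) = 31; 132 ⊕ 31 = 155.
P1: E(K, 132) = 230; 214 ⊕ 230 = 48.
P2: E(K, 214) = 180; 137 ⊕ 180 = 61.
Blocks that differ from the original plaintext: P2.

P0 = 155, P1 = 48, P2 = 61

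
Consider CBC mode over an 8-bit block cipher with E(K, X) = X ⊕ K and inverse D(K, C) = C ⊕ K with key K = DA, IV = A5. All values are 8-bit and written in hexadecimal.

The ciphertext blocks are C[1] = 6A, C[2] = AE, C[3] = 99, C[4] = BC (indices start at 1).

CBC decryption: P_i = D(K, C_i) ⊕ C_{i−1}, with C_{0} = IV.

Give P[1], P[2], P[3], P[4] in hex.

P[1]: D(K, 6A) = B0; B0 ⊕ A5 = 15.
P[2]: D(K, AE) = 74; 74 ⊕ 6A = 1E.
P[3]: D(K, 99) = 43; 43 ⊕ AE = ED.
P[4]: D(K, BC) = 66; 66 ⊕ 99 = FF.

P[1] = 15, P[2] = 1E, P[3] = ED, P[4] = FF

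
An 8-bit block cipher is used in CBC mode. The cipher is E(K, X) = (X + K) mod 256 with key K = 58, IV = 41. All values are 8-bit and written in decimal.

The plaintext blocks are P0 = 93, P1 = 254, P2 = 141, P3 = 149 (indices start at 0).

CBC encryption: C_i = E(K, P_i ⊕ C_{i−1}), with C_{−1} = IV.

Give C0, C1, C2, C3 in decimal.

C0 = 174, C1 = 138, C2 = 65, C3 = 14

C0: P0 ⊕ 41 = 116; E(K, 116) = 174.
C1: P1 ⊕ 174 = 80; E(K, 80) = 138.
C2: P2 ⊕ 138 = 7; E(K, 7) = 65.
C3: P3 ⊕ 65 = 212; E(K, 212) = 14.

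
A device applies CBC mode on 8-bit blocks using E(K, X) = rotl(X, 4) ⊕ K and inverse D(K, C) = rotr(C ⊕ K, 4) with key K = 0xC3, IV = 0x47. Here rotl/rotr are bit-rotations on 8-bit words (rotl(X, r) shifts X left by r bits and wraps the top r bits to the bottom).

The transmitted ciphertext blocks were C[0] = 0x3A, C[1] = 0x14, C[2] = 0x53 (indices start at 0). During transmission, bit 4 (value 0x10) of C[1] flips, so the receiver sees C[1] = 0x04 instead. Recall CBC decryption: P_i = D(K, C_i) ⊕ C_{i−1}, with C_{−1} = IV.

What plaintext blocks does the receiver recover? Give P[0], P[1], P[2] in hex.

P[0] = 0xD8, P[1] = 0x46, P[2] = 0x0D

Only C[1] changed, to 0x04. In CBC, a change in C_i garbles P_i and flips the same bit in P_{i+1}. Decrypting the received ciphertext:
P[0]: D(K, 0x3A) = 0x9F; 0x9F ⊕ 0x47 = 0xD8.
P[1]: D(K, 0x04) = 0x7C; 0x7C ⊕ 0x3A = 0x46.
P[2]: D(K, 0x53) = 0x09; 0x09 ⊕ 0x04 = 0x0D.
Blocks that differ from the original plaintext: P[1], P[2].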